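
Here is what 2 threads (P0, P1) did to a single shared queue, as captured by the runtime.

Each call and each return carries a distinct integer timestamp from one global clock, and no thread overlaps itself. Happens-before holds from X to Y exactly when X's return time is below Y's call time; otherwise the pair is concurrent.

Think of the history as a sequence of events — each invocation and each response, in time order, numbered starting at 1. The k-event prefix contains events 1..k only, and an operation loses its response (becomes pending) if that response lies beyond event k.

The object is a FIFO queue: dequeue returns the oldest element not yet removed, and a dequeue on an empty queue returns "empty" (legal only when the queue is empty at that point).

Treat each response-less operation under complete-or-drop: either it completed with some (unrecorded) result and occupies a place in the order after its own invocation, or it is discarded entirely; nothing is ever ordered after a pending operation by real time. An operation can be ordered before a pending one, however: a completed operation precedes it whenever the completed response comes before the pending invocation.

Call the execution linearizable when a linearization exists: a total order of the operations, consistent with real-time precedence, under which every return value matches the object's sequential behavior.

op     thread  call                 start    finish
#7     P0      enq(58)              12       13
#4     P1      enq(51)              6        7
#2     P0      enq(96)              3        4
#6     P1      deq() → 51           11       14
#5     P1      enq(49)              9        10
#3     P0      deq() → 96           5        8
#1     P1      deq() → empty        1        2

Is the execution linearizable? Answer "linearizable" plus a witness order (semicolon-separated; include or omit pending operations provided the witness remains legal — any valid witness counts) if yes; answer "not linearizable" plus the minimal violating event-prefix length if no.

step 1: #1 deq() → empty — queue <>
step 2: #2 enq(96) — queue <96>
step 3: #3 deq() → 96 — queue <>
step 4: #4 enq(51) — queue <51>
step 5: #5 enq(49) — queue <51,49>
step 6: #6 deq() → 51 — queue <49>
step 7: #7 enq(58) — queue <49,58>

linearizable — witness: #1; #2; #3; #4; #5; #6; #7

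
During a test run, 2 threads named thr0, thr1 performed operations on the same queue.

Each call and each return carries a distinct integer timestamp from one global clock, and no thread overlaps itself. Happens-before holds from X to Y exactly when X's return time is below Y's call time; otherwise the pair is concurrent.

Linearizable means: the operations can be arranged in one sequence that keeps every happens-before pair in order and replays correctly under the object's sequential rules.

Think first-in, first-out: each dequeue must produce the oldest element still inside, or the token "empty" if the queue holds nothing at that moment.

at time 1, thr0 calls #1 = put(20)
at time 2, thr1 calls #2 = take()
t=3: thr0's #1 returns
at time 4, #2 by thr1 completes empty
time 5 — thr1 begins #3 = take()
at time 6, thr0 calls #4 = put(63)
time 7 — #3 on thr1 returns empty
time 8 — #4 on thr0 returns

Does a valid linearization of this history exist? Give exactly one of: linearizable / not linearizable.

not linearizable

through event 6 a valid linearization exists; event 7 (#3 responding at time 7) ends that
3 completed operations, 2 real-time-consistent orders — every queue replay fails
including or dropping the 1 pending operation (#4) in any combination fails
sample order #1, #2, #3 (pending dropped) stalls at step 2 — #2 take() → empty has no legal effect
sample order #2, #1, #3 (pending dropped) stalls at step 3 — #3 take() → empty has no legal effect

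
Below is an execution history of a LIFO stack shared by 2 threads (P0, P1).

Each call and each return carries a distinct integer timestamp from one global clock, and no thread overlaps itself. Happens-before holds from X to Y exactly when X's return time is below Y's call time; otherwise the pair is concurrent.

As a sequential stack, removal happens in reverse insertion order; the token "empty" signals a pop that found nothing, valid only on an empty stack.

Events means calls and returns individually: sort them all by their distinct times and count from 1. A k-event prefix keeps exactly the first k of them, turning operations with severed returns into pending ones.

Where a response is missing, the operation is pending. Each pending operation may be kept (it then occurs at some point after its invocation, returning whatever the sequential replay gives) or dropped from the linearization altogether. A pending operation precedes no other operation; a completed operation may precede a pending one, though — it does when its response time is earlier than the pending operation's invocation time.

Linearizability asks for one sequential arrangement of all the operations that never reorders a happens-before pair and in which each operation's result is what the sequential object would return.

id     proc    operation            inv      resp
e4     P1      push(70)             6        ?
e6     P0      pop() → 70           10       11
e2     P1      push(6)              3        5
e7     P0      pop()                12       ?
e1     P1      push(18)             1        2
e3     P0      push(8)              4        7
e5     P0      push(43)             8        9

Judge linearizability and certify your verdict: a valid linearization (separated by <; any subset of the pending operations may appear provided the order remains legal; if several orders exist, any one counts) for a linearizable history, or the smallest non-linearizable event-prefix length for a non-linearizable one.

linearizable — witness: e1 < e2 < e3 < e5 < e4 < e6

after step 1 (e1 push(18)): stack <18>
after step 2 (e2 push(6)): stack <18,6>
after step 3 (e3 push(8)): stack <18,6,8>
after step 4 (e5 push(43)): stack <18,6,8,43>
after step 5 (e4 push(70) (pending, included)): stack <18,6,8,43,70>
after step 6 (e6 pop() → 70): stack <18,6,8,43>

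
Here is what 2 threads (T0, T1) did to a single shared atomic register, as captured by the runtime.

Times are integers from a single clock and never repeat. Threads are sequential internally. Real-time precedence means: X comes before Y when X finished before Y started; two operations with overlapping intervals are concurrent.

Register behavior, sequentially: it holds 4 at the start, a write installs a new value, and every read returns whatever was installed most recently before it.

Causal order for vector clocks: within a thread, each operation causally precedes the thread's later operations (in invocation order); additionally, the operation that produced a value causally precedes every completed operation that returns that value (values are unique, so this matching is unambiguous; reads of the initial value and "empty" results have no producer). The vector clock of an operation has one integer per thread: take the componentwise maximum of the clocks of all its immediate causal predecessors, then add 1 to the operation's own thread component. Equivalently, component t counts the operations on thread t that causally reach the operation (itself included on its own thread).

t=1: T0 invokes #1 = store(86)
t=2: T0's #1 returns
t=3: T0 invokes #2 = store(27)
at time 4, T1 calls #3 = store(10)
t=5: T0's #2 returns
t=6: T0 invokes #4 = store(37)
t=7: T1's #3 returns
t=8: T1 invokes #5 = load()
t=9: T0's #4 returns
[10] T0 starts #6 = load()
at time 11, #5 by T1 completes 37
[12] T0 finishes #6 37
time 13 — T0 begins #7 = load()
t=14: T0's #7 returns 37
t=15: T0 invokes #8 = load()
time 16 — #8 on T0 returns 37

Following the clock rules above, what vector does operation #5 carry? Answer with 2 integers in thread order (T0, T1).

invoked at 4, #3 has no predecessors; its own T1 bump gives (0, 1)
invoked at 1, #1 has no predecessors; its own T0 bump gives (1, 0)
invoked at 3, #2 merges VC(#1)=(1, 0) and bumps T0's slot → (2, 0)
invoked at 6, #4 merges VC(#2)=(2, 0) and bumps T0's slot → (3, 0)
invoked at 10, #6 merges VC(#4)=(3, 0) and bumps T0's slot → (4, 0)
invoked at 8, #5 merges VC(#3)=(0, 1), VC(#4)=(3, 0) and bumps T1's slot → (3, 2)
invoked at 13, #7 merges VC(#4)=(3, 0), VC(#6)=(4, 0) and bumps T0's slot → (5, 0)
invoked at 15, #8 merges VC(#4)=(3, 0), VC(#7)=(5, 0) and bumps T0's slot → (6, 0)
target: VC(#5) = (3, 2)

(3, 2)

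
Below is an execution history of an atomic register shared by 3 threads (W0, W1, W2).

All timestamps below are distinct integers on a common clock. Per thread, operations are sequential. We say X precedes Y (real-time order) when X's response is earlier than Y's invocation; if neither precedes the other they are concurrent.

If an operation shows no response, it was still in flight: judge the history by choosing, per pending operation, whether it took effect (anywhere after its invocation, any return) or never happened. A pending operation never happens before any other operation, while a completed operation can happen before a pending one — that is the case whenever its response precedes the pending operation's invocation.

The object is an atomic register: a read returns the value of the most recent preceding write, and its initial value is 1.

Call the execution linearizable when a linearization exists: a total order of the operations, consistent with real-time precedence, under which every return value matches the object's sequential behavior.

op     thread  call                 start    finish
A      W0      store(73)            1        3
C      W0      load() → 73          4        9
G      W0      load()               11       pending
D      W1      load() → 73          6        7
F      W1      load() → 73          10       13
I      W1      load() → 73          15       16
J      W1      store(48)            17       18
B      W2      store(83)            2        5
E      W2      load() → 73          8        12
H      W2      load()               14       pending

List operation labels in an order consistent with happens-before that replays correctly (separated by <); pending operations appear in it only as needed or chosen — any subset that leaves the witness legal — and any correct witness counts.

step 1: B store(83) — value 83
step 2: A store(73) — value 73
step 3: C load() → 73 — value 73
step 4: D load() → 73 — value 73
step 5: E load() → 73 — value 73
step 6: F load() → 73 — value 73
step 7: G load() (pending, included) — value 73
step 8: H load() (pending, included) — value 73
step 9: I load() → 73 — value 73
step 10: J store(48) — value 48

B < A < C < D < E < F < G < H < I < J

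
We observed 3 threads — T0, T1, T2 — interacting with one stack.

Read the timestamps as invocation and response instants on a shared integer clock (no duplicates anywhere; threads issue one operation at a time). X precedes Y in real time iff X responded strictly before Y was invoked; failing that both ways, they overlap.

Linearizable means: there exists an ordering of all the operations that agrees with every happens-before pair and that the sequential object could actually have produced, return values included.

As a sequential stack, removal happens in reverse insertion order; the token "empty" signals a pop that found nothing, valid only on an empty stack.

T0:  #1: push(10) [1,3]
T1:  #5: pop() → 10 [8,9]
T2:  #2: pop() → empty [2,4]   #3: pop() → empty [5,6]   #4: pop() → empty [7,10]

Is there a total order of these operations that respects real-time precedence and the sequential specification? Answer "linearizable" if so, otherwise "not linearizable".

not linearizable

events 1..5 are fine; event 6 — the response of #3 at time 6 — makes the prefix non-linearizable
all 2 real-time-respecting orders fail — 3 completed stack operations, no legal replay
take #1, #2, #3: step 2 already fails, because #2 pop() → empty cannot occur there
take #2, #1, #3: step 3 already fails, because #3 pop() → empty cannot occur there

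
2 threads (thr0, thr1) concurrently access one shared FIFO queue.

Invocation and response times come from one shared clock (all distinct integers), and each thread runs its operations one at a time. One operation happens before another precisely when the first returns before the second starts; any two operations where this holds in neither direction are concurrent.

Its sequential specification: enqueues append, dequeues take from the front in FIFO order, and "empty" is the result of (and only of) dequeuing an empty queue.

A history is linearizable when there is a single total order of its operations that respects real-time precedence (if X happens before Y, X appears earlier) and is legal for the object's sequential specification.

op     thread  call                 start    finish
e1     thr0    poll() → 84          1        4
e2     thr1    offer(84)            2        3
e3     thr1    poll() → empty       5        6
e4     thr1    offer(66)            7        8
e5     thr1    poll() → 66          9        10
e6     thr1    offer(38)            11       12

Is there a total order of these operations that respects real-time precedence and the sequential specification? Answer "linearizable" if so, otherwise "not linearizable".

witness order: e2, e1, e3, e4, e5, e6
after step 1 (e2 offer(84)): queue <84>
after step 2 (e1 poll() → 84): queue <>
after step 3 (e3 poll() → empty): queue <>
after step 4 (e4 offer(66)): queue <66>
after step 5 (e5 poll() → 66): queue <>
after step 6 (e6 offer(38)): queue <38>

linearizable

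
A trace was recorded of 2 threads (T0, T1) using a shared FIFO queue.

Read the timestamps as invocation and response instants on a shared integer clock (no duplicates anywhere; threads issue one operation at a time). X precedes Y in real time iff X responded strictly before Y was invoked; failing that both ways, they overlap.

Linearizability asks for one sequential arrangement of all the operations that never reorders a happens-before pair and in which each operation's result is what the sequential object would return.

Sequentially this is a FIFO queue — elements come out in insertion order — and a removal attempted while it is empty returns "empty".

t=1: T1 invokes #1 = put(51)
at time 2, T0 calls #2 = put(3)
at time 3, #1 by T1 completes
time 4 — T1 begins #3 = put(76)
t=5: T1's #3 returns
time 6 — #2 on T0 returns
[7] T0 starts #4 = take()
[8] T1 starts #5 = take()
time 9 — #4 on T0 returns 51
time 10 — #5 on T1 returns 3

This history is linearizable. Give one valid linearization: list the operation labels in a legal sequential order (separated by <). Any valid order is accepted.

#1 < #2 < #3 < #4 < #5

after step 1 (#1 put(51)): queue <51>
after step 2 (#2 put(3)): queue <51,3>
after step 3 (#3 put(76)): queue <51,3,76>
after step 4 (#4 take() → 51): queue <3,76>
after step 5 (#5 take() → 3): queue <76>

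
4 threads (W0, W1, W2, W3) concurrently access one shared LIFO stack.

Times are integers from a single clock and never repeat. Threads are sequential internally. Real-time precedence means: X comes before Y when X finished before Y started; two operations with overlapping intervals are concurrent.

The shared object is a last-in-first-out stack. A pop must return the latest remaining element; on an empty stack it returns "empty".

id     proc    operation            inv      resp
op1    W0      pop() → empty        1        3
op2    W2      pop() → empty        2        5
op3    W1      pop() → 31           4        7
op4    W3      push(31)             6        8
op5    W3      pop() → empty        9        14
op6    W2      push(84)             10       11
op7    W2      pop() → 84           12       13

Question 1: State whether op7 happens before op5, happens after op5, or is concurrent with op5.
concurrent

op7 spans [12,13], op5 spans [9,14]
the intervals overlap in both directions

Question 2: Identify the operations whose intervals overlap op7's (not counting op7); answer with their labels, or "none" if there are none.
op5

op7 spans [12,13]; an op avoiding the whole window 12..13 is ordered, any other is concurrent
op1 [1,3]: before
op2 [2,5]: before
op3 [4,7]: before
op4 [6,8]: before
op5 [9,14]: concurrent
op6 [10,11]: before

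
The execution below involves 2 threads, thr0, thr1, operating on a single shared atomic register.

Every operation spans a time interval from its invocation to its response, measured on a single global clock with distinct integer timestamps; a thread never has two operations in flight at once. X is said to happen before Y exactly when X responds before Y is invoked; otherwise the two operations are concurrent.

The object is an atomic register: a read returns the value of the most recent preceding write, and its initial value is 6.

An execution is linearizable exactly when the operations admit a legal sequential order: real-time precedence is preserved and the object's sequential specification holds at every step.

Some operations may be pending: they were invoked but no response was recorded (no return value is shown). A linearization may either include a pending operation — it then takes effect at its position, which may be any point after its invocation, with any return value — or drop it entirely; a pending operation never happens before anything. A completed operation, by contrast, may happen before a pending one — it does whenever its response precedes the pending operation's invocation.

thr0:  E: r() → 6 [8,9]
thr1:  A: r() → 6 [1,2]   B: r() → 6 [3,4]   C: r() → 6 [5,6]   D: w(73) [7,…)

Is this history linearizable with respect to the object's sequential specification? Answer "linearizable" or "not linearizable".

a witness: A, B, C, E
step 1: A r() → 6 — value 6
step 2: B r() → 6 — value 6
step 3: C r() → 6 — value 6
step 4: E r() → 6 — value 6

linearizable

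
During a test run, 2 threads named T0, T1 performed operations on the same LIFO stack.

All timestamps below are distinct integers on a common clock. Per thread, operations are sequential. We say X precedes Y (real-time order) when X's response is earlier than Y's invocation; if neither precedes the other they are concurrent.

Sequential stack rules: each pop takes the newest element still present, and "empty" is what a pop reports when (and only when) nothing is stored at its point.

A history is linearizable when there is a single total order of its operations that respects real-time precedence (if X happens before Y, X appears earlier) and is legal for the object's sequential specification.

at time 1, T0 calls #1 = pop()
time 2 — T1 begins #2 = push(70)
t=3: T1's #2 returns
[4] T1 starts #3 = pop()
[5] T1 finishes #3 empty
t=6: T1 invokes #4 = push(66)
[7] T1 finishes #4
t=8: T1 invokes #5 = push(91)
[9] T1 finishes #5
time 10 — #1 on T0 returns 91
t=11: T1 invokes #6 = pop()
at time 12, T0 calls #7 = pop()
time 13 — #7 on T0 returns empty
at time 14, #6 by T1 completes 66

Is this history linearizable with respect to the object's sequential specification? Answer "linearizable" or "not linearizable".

prefix check: 1..9 passes, 1..10 fails once #1's time-10 response joins
5 completed operations, 5 real-time-consistent orders — every LIFO stack replay fails
sample order #1, #2, #3, #4, #5 stalls at step 1 — #1 pop() → 91 has no legal effect
sample order #2, #1, #3, #4, #5 stalls at step 2 — #1 pop() → 91 has no legal effect

not linearizable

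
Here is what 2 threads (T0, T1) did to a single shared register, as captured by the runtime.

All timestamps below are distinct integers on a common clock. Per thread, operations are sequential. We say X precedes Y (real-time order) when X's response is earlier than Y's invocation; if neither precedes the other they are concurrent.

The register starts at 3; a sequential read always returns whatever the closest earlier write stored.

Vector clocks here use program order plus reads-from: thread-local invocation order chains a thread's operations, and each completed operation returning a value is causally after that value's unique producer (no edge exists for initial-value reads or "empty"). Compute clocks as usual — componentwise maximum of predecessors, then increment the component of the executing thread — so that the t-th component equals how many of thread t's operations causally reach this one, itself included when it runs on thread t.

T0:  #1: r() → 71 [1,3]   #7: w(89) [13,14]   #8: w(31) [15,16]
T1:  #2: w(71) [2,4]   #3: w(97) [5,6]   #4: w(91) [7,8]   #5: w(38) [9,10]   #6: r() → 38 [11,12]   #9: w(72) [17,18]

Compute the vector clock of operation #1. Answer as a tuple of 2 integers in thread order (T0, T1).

(1, 1)

no predecessors for #2 (invoked 2): T1 increments from zero → (0, 1)
#3 (invocation 5): componentwise max over VC(#2)=(0, 1), +1 at T1, giving (0, 2)
#1 (invocation 1): componentwise max over VC(#2)=(0, 1), +1 at T0, giving (1, 1)
#4 (invocation 7): componentwise max over VC(#3)=(0, 2), +1 at T1, giving (0, 3)
#7 (invocation 13): componentwise max over VC(#1)=(1, 1), +1 at T0, giving (2, 1)
#5 (invocation 9): componentwise max over VC(#4)=(0, 3), +1 at T1, giving (0, 4)
#8 (invocation 15): componentwise max over VC(#7)=(2, 1), +1 at T0, giving (3, 1)
#6 (invocation 11): componentwise max over VC(#5)=(0, 4), +1 at T1, giving (0, 5)
#9 (invocation 17): componentwise max over VC(#6)=(0, 5), +1 at T1, giving (0, 6)
target: VC(#1) = (1, 1)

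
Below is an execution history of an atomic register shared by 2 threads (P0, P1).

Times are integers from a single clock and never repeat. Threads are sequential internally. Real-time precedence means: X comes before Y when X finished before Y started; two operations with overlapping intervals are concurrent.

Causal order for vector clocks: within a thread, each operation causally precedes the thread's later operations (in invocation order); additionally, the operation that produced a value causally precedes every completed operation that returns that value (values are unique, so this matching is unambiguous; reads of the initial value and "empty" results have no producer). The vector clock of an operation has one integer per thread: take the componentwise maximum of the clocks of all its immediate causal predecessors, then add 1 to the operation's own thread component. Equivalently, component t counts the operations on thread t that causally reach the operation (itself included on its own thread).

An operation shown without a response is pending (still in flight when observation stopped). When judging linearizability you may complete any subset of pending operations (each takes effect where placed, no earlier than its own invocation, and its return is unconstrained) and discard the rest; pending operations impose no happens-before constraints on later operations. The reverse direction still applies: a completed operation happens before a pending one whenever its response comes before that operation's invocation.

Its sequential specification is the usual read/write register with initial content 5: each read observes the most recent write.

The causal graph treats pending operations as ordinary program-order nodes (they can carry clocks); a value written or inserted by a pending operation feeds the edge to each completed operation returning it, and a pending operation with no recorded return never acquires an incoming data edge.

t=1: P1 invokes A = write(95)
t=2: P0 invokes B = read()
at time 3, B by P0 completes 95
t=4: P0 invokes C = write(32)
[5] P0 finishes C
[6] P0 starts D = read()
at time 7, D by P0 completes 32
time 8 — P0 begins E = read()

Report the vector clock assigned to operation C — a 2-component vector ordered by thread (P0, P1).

(2, 1)

root op A, invoked 1: fresh clock plus P1's own tick → (0, 1)
B, invoked 2, takes VC(A)=(0, 1) under max, adds 1 for P0 → (1, 1)
C, invoked 4, takes VC(B)=(1, 1) under max, adds 1 for P0 → (2, 1)
D, invoked 6, takes VC(C)=(2, 1) under max, adds 1 for P0 → (3, 1)
E, invoked 8, takes VC(D)=(3, 1) under max, adds 1 for P0 → (4, 1)
target: VC(C) = (2, 1)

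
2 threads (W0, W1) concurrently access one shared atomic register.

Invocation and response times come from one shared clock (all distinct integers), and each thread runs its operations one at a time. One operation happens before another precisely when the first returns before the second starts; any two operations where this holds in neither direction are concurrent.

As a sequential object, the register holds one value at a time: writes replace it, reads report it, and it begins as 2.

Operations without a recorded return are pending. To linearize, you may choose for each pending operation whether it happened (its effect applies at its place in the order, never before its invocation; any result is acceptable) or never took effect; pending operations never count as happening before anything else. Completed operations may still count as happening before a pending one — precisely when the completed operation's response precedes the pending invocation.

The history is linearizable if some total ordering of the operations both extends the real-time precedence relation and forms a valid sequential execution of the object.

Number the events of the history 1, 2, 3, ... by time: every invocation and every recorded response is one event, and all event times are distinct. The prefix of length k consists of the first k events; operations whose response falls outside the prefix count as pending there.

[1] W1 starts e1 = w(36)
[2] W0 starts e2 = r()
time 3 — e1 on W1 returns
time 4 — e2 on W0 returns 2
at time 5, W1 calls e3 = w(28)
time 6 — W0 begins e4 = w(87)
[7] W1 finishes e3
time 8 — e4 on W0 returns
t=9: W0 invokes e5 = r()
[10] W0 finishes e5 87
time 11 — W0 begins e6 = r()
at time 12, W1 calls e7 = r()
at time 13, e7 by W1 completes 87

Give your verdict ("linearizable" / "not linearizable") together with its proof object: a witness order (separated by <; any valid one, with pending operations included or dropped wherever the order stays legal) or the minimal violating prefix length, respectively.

after step 1 (e2 r() → 2): value 2
after step 2 (e1 w(36)): value 36
after step 3 (e3 w(28)): value 28
after step 4 (e4 w(87)): value 87
after step 5 (e5 r() → 87): value 87
after step 6 (e6 r() (pending, included)): value 87
after step 7 (e7 r() → 87): value 87

linearizable — witness: e2 < e1 < e3 < e4 < e5 < e6 < e7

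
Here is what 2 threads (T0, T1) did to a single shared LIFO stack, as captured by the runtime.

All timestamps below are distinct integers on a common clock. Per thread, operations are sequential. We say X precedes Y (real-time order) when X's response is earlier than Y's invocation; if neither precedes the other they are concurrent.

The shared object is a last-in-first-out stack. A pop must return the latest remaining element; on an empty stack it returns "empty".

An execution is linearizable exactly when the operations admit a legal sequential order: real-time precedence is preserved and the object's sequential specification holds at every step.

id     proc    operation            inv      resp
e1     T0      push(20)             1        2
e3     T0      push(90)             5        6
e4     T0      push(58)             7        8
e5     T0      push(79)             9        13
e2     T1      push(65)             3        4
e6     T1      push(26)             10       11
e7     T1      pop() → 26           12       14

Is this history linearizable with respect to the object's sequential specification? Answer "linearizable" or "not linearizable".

linearizable

witness order: e1, e2, e3, e4, e5, e6, e7
1. e1 push(20), leaving stack <20>
2. e2 push(65), leaving stack <20,65>
3. e3 push(90), leaving stack <20,65,90>
4. e4 push(58), leaving stack <20,65,90,58>
5. e5 push(79), leaving stack <20,65,90,58,79>
6. e6 push(26), leaving stack <20,65,90,58,79,26>
7. e7 pop() → 26, leaving stack <20,65,90,58,79>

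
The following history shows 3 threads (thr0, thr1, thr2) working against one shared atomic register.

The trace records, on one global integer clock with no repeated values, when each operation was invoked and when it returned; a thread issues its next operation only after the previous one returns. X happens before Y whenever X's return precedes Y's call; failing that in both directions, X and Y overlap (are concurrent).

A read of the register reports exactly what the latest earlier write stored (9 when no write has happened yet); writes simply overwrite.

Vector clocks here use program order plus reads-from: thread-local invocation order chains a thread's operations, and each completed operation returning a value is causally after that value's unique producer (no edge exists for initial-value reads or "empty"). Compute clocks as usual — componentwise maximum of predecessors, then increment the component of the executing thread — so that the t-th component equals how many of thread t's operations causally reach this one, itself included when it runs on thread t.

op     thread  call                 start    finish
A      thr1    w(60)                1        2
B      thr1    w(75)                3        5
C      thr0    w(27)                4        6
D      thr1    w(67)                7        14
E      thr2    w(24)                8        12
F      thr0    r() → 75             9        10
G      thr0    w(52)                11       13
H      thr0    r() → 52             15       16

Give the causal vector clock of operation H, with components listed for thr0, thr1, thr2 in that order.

(4, 2, 0)

no predecessors for E (invoked 8): thr2 increments from zero → (0, 0, 1)
no predecessors for A (invoked 1): thr1 increments from zero → (0, 1, 0)
no predecessors for C (invoked 4): thr0 increments from zero → (1, 0, 0)
B (invocation 3): componentwise max over VC(A)=(0, 1, 0), +1 at thr1, giving (0, 2, 0)
D (invocation 7): componentwise max over VC(B)=(0, 2, 0), +1 at thr1, giving (0, 3, 0)
F (invocation 9): componentwise max over VC(B)=(0, 2, 0), VC(C)=(1, 0, 0), +1 at thr0, giving (2, 2, 0)
G (invocation 11): componentwise max over VC(F)=(2, 2, 0), +1 at thr0, giving (3, 2, 0)
H (invocation 15): componentwise max over VC(G)=(3, 2, 0), +1 at thr0, giving (4, 2, 0)
target: VC(H) = (4, 2, 0)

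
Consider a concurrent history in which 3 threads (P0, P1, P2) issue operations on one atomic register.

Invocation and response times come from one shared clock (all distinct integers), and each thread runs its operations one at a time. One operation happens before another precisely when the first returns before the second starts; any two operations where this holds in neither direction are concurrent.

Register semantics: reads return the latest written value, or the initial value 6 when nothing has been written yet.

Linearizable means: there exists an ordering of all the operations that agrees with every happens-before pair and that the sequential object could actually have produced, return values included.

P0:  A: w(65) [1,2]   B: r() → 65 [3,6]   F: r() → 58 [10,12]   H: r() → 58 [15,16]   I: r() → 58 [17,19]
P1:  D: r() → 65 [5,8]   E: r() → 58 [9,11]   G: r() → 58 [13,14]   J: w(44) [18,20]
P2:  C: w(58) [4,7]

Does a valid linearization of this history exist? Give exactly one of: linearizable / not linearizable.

a witness: A, B, D, C, E, F, G, H, I, J
1. A w(65), leaving value 65
2. B r() → 65, leaving value 65
3. D r() → 65, leaving value 65
4. C w(58), leaving value 58
5. E r() → 58, leaving value 58
6. F r() → 58, leaving value 58
7. G r() → 58, leaving value 58
8. H r() → 58, leaving value 58
9. I r() → 58, leaving value 58
10. J w(44), leaving value 44

linearizable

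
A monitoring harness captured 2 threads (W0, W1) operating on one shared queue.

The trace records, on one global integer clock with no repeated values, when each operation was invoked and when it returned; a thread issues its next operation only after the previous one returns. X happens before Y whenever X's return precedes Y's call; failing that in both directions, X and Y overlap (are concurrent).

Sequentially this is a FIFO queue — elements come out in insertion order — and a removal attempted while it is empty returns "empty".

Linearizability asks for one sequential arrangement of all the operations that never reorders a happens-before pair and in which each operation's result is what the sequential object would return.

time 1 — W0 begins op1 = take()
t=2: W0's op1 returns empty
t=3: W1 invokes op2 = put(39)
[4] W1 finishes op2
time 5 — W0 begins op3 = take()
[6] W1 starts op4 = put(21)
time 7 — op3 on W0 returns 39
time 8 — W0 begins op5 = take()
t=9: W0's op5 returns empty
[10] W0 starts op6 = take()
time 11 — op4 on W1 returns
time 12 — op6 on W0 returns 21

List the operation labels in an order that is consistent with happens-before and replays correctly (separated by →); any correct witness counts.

step 1: op1 take() → empty — queue <>
step 2: op2 put(39) — queue <39>
step 3: op3 take() → 39 — queue <>
step 4: op5 take() → empty — queue <>
step 5: op4 put(21) — queue <21>
step 6: op6 take() → 21 — queue <>

op1 → op2 → op3 → op5 → op4 → op6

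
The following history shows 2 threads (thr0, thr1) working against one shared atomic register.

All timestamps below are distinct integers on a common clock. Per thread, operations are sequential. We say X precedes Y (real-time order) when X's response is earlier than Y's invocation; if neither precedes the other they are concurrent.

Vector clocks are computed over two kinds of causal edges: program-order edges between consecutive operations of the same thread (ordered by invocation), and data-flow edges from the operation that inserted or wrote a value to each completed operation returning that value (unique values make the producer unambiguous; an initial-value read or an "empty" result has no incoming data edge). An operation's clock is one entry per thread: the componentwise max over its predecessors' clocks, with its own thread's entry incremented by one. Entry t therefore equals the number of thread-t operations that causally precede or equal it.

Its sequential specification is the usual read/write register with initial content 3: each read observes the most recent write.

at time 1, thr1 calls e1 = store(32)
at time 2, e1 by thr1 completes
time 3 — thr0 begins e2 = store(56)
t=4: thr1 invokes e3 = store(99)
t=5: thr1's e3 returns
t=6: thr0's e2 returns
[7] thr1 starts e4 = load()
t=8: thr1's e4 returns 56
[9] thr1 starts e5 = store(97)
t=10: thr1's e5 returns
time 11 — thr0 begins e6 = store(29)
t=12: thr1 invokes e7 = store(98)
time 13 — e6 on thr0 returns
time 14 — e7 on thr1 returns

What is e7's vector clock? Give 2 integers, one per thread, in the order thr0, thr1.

(1, 5)

invoked at 1, e1 has no predecessors; its own thr1 bump gives (0, 1)
invoked at 3, e2 has no predecessors; its own thr0 bump gives (1, 0)
e3 (invocation 4): componentwise max over VC(e1)=(0, 1), +1 at thr1, giving (0, 2)
e6 (invocation 11): componentwise max over VC(e2)=(1, 0), +1 at thr0, giving (2, 0)
e4 (invocation 7): componentwise max over VC(e2)=(1, 0), VC(e3)=(0, 2), +1 at thr1, giving (1, 3)
e5 (invocation 9): componentwise max over VC(e4)=(1, 3), +1 at thr1, giving (1, 4)
e7 (invocation 12): componentwise max over VC(e5)=(1, 4), +1 at thr1, giving (1, 5)
target: VC(e7) = (1, 5)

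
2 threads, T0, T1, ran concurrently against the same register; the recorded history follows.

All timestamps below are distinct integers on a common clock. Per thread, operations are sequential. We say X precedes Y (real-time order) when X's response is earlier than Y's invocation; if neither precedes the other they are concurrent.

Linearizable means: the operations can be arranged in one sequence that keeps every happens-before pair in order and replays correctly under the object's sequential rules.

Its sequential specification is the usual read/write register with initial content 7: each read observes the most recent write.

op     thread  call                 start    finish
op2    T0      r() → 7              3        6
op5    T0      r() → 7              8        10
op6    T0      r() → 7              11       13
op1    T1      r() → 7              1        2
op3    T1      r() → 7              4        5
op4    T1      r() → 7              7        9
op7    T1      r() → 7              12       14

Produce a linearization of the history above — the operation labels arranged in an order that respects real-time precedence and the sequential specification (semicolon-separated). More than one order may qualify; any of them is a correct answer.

1. op1 r() → 7, leaving value 7
2. op2 r() → 7, leaving value 7
3. op3 r() → 7, leaving value 7
4. op4 r() → 7, leaving value 7
5. op5 r() → 7, leaving value 7
6. op6 r() → 7, leaving value 7
7. op7 r() → 7, leaving value 7

op1; op2; op3; op4; op5; op6; op7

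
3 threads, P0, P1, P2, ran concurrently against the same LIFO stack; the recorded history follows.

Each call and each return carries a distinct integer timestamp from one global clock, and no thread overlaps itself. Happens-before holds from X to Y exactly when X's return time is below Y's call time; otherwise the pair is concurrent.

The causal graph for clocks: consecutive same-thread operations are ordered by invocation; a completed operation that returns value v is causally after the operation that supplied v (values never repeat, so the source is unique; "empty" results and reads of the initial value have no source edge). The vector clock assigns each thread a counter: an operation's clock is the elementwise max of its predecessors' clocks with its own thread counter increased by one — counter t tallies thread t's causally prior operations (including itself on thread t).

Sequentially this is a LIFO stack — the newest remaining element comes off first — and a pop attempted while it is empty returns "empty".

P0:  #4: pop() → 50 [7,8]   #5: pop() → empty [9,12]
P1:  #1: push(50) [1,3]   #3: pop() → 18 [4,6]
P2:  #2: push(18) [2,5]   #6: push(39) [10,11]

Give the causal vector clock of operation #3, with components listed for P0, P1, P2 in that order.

invoked at 2, #2 has no predecessors; its own P2 bump gives (0, 0, 1)
invoked at 1, #1 has no predecessors; its own P1 bump gives (0, 1, 0)
#6 (invocation 10): componentwise max over VC(#2)=(0, 0, 1), +1 at P2, giving (0, 0, 2)
#4 (invocation 7): componentwise max over VC(#1)=(0, 1, 0), +1 at P0, giving (1, 1, 0)
#3 (invocation 4): componentwise max over VC(#1)=(0, 1, 0), VC(#2)=(0, 0, 1), +1 at P1, giving (0, 2, 1)
#5 (invocation 9): componentwise max over VC(#4)=(1, 1, 0), +1 at P0, giving (2, 1, 0)
target: VC(#3) = (0, 2, 1)

(0, 2, 1)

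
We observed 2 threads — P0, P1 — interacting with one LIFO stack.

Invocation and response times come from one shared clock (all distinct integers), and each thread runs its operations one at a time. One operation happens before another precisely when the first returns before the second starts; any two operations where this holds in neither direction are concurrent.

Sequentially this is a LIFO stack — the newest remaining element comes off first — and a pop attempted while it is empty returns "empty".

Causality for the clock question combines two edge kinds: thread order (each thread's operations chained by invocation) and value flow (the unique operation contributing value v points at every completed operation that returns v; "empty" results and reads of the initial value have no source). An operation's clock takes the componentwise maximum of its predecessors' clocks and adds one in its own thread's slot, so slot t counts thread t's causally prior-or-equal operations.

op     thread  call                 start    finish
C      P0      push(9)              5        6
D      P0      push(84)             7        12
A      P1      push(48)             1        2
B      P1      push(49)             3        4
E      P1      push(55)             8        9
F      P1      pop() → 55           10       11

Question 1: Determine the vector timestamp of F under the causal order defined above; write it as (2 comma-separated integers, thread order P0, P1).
(0, 4)

A (invocation 1): nothing precedes it; P1's component alone gives (0, 1)
C (invocation 5): nothing precedes it; P0's component alone gives (1, 0)
invoked at 3, B merges VC(A)=(0, 1) and bumps P1's slot → (0, 2)
invoked at 7, D merges VC(C)=(1, 0) and bumps P0's slot → (2, 0)
invoked at 8, E merges VC(B)=(0, 2) and bumps P1's slot → (0, 3)
invoked at 10, F merges VC(E)=(0, 3) and bumps P1's slot → (0, 4)
target: VC(F) = (0, 4)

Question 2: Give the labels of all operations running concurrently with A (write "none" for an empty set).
none

overlap test against A [1,2]: concurrent iff the interval meets 1..2
B [3,4]: after
C [5,6]: after
D [7,12]: after
E [8,9]: after
F [10,11]: after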